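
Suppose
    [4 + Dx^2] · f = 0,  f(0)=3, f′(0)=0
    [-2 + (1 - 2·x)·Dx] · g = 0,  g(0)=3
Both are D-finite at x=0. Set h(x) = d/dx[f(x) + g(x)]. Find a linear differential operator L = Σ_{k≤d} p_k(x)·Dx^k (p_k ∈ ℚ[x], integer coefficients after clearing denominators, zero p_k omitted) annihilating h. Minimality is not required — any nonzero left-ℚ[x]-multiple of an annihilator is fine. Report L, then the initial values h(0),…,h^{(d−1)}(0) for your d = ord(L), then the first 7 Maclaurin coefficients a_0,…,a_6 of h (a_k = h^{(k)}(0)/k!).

L = (208 - 64·x + 64·x^2) + (-28 + 72·x - 48·x^2 + 32·x^3)·Dx + (52 - 16·x + 16·x^2)·Dx^2 + (-7 + 18·x - 12·x^2 + 8·x^3)·Dx^3  (order 3).
h: a_k = 6, 12, 72, 200, 480, 5752/5, 2688, …
ICs: h(0) = 6, h′(0) = 12, h′′(0) = 144.

f: a_k = 3, 0, -6, 0, 2, 0, -4/15, …
g: a_k = 3, 6, 12, 24, 48, 96, 192, …
Sum ⇒ L₀ = lclm(L_f,L_g) in ℚ(x)⟨Dx⟩.
Derive L from L₀ (diff closure).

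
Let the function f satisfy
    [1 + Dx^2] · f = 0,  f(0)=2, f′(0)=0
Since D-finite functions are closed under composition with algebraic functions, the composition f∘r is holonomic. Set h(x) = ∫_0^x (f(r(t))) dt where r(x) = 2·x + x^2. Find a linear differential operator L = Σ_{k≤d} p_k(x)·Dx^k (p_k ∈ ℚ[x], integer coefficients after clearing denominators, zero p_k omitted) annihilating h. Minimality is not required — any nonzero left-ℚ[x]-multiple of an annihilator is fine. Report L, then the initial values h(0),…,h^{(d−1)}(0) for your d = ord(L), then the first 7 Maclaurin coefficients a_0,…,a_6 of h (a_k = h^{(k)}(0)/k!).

L = (4 + 12·x + 12·x^2 + 4·x^3)·Dx - Dx^2 + (1 + x)·Dx^3  (order 3).
h: a_k = 0, 2, 0, -4/3, -1, 1/15, 4/9, …
ICs: h(0) = 0, h′(0) = 2, h′′(0) = 0.

f: a_k = 2, 0, -1, 0, 1/12, 0, -1/360, …
Change of var in L_f (x↦r) gives L₀.
∫: right-multiply L₀ by Dx.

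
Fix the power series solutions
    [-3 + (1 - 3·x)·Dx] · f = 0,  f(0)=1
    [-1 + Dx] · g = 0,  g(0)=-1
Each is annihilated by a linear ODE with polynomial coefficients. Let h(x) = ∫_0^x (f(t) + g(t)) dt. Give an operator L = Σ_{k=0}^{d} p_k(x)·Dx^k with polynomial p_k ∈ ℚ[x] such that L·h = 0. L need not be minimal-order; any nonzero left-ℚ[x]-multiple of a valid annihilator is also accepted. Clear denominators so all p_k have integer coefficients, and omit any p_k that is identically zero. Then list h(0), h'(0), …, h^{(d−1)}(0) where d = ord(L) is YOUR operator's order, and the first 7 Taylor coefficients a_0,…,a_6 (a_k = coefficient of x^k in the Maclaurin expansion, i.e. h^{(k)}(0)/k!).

f: a_k = 1, 3, 9, 27, 81, 243, 729, …
g: a_k = -1, -1, -1/2, -1/6, -1/24, -1/120, -1/720, …
Sum ⇒ L₀ = lclm(L_f,L_g) in ℚ(x)⟨Dx⟩.
h=∫h₀ ⇒ L = L₀·Dx.
L = (-15 - 9·x)·Dx + (17 + 6·x - 9·x^2)·Dx^2 + (-2 + 3·x + 9·x^2)·Dx^3  (order 3).
h: a_k = 0, 0, 1, 17/6, 161/24, 1943/120, 29159/720, …
ICs: h(0) = 0, h′(0) = 0, h′′(0) = 2.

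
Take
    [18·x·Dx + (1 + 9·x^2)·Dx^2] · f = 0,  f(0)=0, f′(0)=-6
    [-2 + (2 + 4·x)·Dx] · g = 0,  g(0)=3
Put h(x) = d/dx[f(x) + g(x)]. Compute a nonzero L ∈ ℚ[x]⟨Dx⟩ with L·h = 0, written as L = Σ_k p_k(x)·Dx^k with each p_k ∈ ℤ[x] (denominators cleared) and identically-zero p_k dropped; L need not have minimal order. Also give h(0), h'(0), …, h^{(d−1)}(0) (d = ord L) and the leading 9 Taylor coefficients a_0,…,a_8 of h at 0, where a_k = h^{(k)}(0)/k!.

f: a_k = 0, -6, 0, 18, 0, -486/5, 0, 4374/7, 0, …
g: a_k = 3, 3, -3/2, 3/2, -15/8, 21/8, -63/16, 99/16, -1287/128, …
Sum ⇒ L₀ = lclm(L_f,L_g) in ℚ(x)⟨Dx⟩.
h₀' ⇒ L via d/dx closure of L₀.
L = (-36 - 180·x + 972·x^2 + 972·x^3) + (-42 - 144·x + 720·x^2 + 3888·x^3 + 3402·x^4)·Dx + (-2 + 32·x + 108·x^2 + 396·x^3 + 1134·x^4 + 972·x^5)·Dx^2  (order 2).
h: a_k = -3, -3, 117/2, -15/2, -3783/8, -189/8, 70677/16, -1287/16, -5019543/128, …
ICs: h(0) = -3, h′(0) = -3.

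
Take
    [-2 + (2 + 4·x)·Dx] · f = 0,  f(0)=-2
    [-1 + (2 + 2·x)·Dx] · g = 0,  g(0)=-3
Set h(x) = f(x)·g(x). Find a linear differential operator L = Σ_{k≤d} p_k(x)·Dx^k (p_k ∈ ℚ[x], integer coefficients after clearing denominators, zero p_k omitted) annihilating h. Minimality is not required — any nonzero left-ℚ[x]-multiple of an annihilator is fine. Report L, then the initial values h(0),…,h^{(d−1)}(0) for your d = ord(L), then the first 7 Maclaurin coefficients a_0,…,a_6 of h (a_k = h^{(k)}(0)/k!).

L = (-3 - 4·x) + (2 + 6·x + 4·x^2)·Dx  (order 1).
h: a_k = 6, 9, -3/4, 9/8, -111/64, 351/128, -2271/512, …
ICs: h(0) = 6.

f: a_k = -2, -2, 1, -1, 5/4, -7/4, 21/8, …
g: a_k = -3, -3/2, 3/8, -3/16, 15/128, -21/256, 63/1024, …
L₀ := L_f ⊗_s L_g (sym. prod.), ord ≤ 1.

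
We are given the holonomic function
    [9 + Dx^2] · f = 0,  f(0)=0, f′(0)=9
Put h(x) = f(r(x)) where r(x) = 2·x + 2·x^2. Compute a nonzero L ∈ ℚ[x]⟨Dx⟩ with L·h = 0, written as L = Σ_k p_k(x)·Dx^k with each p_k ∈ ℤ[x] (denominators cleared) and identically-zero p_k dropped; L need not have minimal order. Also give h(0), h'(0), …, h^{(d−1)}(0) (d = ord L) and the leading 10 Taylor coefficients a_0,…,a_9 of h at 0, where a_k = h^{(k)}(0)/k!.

f: a_k = 0, 9, 0, -27/2, 0, 243/40, 0, -729/560, 0, 729/4480, …
f∘r: x↦r, Dx↦Dx/r' in L_f ⇒ L₀.
L = (36 + 216·x + 432·x^2 + 288·x^3) - 2·Dx + (1 + 2·x)·Dx^2  (order 2).
h: a_k = 0, 18, 18, -108, -324, -648/5, 864, 62208/35, 3888/5, -85536/35, …
ICs: h(0) = 0, h′(0) = 18.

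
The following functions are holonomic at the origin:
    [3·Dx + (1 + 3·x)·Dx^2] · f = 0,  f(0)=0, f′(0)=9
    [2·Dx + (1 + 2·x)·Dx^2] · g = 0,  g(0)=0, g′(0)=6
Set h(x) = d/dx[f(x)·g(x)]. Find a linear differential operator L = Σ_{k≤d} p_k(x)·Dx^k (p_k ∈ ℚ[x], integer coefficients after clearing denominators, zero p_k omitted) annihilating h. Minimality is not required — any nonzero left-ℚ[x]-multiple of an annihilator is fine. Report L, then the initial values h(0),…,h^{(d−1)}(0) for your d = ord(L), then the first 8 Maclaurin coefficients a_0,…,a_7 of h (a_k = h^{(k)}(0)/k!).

L = (156 + 720·x + 864·x^2) + (310 + 2244·x + 5400·x^2 + 4320·x^3)·Dx + (88 + 860·x + 3132·x^2 + 5040·x^3 + 3024·x^4)·Dx^2 + (5 + 62·x + 305·x^2 + 744·x^3 + 900·x^4 + 432·x^5)·Dx^3  (order 3).
h: a_k = 0, 108, -405, 1260, -7425/2, 53703/5, -30933, 3122064/35, …
ICs: h(0) = 0, h′(0) = 108, h′′(0) = -810.

f: a_k = 0, 9, -27/2, 27, -243/4, 729/5, -729/2, 6561/7, …
g: a_k = 0, 6, -6, 8, -12, 96/5, -32, 384/7, …
Product ⇒ symmetric product L₀, ord ≤ 4.
h=h₀': d/dx-closure on L₀ ⇒ L.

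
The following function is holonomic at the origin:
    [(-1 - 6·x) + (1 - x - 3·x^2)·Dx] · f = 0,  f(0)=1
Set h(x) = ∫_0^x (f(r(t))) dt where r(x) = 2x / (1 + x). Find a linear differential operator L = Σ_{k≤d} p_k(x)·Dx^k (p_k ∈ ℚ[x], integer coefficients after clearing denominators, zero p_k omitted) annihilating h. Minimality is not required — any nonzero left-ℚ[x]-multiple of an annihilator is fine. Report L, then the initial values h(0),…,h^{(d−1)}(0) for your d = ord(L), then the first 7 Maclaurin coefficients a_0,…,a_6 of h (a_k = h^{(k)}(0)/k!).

f: a_k = 1, 1, 4, 7, 19, 40, 97, …
L₀ from L_f via x↦r, Dx↦r'^{-1}Dx.
h=∫₀ˣh₀: take L = L₀·Dx.
L = (2 + 26·x)·Dx + (-1 - x + 13·x^2 + 13·x^3)·Dx^2  (order 2).
h: a_k = 0, 1, 1, 14/3, 13/2, 182/5, 169/3, …
ICs: h(0) = 0, h′(0) = 1.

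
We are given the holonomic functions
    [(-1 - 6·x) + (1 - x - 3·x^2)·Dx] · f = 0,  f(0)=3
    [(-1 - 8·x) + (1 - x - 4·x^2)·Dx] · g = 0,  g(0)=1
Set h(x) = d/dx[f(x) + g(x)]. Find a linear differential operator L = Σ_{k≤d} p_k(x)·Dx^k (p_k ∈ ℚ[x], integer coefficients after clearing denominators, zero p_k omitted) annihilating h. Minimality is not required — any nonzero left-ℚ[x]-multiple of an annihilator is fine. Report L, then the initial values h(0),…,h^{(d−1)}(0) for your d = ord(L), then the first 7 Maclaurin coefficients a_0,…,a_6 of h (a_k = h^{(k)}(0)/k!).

L = (-6 - 456·x - 720·x^2 - 2904·x^3 - 6834·x^4 - 15264·x^5 + 5184·x^6) + (6 + 78·x + 246·x^2 + 216·x^3 + 645·x^4 - 6690·x^5 - 8352·x^6 + 3456·x^7)·Dx + (-1 + 2·x - 15·x^2 - 54·x^3 + 328·x^4 + 315·x^5 - 1091·x^6 - 816·x^7 + 432·x^8)·Dx^2  (order 2).
h: a_k = 4, 34, 90, 344, 925, 2832, 7644, …
ICs: h(0) = 4, h′(0) = 34.

f: a_k = 3, 3, 12, 21, 57, 120, 291, …
g: a_k = 1, 1, 5, 9, 29, 65, 181, …
Weyl lclm of L_f,L_g ⇒ L₀ (ord ≤ 2).
Differentiate: ansatz ord ≤ ord L₀ ⇒ L.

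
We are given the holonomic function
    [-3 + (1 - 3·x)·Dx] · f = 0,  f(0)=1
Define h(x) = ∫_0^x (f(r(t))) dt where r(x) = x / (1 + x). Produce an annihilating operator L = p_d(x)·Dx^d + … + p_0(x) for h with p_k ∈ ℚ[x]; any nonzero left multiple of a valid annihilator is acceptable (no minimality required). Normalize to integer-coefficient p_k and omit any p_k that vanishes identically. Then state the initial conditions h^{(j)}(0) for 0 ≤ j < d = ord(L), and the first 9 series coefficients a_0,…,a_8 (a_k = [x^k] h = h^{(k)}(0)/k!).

f: a_k = 1, 3, 9, 27, 81, 243, 729, 2187, 6561, …
Change of var in L_f (x↦r) gives L₀.
Integrate: L := L₀·Dx.
L = 3·Dx + (-1 + x + 2·x^2)·Dx^2  (order 2).
h: a_k = 0, 1, 3/2, 2, 3, 24/5, 8, 96/7, 24, …
ICs: h(0) = 0, h′(0) = 1.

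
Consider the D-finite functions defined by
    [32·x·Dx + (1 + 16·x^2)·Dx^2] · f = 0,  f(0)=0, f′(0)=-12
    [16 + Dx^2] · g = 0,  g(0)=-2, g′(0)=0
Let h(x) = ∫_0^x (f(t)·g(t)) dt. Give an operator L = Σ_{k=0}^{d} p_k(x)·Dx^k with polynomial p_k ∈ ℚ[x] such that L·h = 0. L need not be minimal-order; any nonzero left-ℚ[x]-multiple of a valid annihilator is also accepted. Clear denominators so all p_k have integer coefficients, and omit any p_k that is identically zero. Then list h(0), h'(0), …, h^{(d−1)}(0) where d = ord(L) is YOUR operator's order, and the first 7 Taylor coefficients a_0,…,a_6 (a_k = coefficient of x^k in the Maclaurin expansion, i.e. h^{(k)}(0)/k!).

f: a_k = 0, -12, 0, 64, 0, -3072/5, 0, …
g: a_k = -2, 0, 16, 0, -64/3, 0, 512/45, …
f·g: L₀ = L_f ⊗_s L_g, ord ≤ 2·2.
h=∫h₀ ⇒ L = L₀·Dx.
L = (1280 + 53248·x^2 + 360448·x^4 + 2097152·x^6 + 8388608·x^8)·Dx + (1536·x + 40960·x^3 + 393216·x^5 + 2097152·x^7)·Dx^2 + (96 + 4096·x^2 + 36864·x^4 + 262144·x^6 + 1048576·x^8)·Dx^3 + (96·x + 2560·x^3 + 24576·x^5 + 131072·x^7)·Dx^4 + (1 + 48·x^2 + 896·x^4 + 8192·x^6 + 32768·x^8)·Dx^5  (order 5).
h: a_k = 0, 0, 12, 0, -80, 0, 6272/15, …
ICs: h(0) = 0, h′(0) = 0, h′′(0) = 24, h′′′(0) = 0, h′′′′(0) = -1920.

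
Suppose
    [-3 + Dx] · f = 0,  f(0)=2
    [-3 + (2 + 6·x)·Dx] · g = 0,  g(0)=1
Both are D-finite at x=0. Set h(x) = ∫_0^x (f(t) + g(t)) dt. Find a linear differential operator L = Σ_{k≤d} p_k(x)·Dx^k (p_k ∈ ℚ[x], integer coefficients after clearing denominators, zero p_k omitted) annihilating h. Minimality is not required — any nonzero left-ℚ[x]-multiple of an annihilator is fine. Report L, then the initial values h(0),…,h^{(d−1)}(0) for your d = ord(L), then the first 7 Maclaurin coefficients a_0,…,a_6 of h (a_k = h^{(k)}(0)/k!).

L = (27 + 54·x)·Dx + (-15 - 72·x - 108·x^2)·Dx^2 + (2 + 18·x + 36·x^2)·Dx^3  (order 3).
h: a_k = 0, 3, 15/4, 21/8, 171/64, 459/640, 4563/2560, …
ICs: h(0) = 0, h′(0) = 3, h′′(0) = 15/2.

f: a_k = 2, 6, 9, 9, 27/4, 81/20, 81/40, …
g: a_k = 1, 3/2, -9/8, 27/16, -405/128, 1701/256, -15309/1024, …
f+g: L₀ = lclm(L_f,L_g), ord ≤ 1+1.
Integrate: L := L₀·Dx.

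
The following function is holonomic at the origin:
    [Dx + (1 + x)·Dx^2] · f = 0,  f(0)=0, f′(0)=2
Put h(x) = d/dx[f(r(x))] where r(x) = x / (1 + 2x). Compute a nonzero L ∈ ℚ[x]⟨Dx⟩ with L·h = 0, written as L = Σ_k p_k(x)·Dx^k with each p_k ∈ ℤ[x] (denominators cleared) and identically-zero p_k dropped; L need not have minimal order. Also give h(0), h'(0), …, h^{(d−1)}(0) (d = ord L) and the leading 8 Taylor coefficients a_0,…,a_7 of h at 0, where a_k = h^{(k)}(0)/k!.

f: a_k = 0, 2, -1, 2/3, -1/2, 2/5, -1/3, 2/7, …
h₀=f(r): pull back L_f along r ⇒ L₀.
Differentiate: ansatz ord ≤ ord L₀ ⇒ L.
L = (5 + 12·x) + (1 + 5·x + 6·x^2)·Dx  (order 1).
h: a_k = 2, -10, 38, -130, 422, -1330, 4118, -12610, …
ICs: h(0) = 2.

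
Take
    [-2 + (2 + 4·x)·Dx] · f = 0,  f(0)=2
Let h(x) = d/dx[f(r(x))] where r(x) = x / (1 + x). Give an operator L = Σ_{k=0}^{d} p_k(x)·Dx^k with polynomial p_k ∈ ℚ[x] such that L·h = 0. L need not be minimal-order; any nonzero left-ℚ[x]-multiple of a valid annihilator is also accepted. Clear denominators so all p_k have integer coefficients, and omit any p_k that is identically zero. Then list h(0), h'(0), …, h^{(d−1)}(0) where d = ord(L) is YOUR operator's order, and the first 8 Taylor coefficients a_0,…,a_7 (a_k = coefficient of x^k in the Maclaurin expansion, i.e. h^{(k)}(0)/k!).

L = (-3 - 6·x) + (-1 - 4·x - 3·x^2)·Dx  (order 1).
h: a_k = 2, -6, 15, -37, 375/4, -981/4, 5271/8, -14445/8, …
ICs: h(0) = 2.

f: a_k = 2, 2, -1, 1, -5/4, 7/4, -21/8, 33/8, …
L₀ from L_f via x↦r, Dx↦r'^{-1}Dx.
Derive L from L₀ (diff closure).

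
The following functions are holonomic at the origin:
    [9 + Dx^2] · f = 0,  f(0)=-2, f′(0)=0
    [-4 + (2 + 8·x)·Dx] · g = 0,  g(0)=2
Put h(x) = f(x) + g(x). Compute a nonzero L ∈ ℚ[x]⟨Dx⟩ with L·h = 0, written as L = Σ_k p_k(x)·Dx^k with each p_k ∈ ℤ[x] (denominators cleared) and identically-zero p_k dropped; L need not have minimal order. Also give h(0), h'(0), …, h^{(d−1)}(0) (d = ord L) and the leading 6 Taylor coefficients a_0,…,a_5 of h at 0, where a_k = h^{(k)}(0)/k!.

f: a_k = -2, 0, 9, 0, -27/4, 0, …
g: a_k = 2, 4, -4, 8, -20, 56, …
L₀ := lclm(L_f,L_g); ord L₀ ≤ 2+1.
L = (-378 - 1296·x - 2592·x^2) + (45 + 828·x + 3888·x^2 + 5184·x^3)·Dx + (-42 - 144·x - 288·x^2)·Dx^2 + (5 + 92·x + 432·x^2 + 576·x^3)·Dx^3  (order 3).
h: a_k = 0, 4, 5, 8, -107/4, 56, …
ICs: h(0) = 0, h′(0) = 4, h′′(0) = 10.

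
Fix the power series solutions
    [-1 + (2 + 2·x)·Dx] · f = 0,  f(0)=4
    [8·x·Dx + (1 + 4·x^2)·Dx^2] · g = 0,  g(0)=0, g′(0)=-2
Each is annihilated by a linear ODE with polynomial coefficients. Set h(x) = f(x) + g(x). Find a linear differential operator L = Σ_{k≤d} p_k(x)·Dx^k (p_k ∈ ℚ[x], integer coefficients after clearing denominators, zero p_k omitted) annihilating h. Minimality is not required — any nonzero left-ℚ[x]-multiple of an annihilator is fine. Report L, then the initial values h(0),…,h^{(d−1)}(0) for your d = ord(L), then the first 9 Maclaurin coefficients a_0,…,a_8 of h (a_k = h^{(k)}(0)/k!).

f: a_k = 4, 2, -1/2, 1/4, -5/32, 7/64, -21/256, 33/512, -429/8192, …
g: a_k = 0, -2, 0, 8/3, 0, -32/5, 0, 128/7, 0, …
Sum ⇒ L₀ = lclm(L_f,L_g) in ℚ(x)⟨Dx⟩.
L = (-16 - 40·x + 192·x^2 + 96·x^3)·Dx + (-35 - 64·x + 328·x^2 + 768·x^3 + 336·x^4)·Dx^2 + (-2 + 30·x + 48·x^2 + 144·x^3 + 224·x^4 + 96·x^5)·Dx^3  (order 3).
h: a_k = 4, 0, -1/2, 35/12, -5/32, -2013/320, -21/256, 65767/3584, -429/8192, …
ICs: h(0) = 4, h′(0) = 0, h′′(0) = -1.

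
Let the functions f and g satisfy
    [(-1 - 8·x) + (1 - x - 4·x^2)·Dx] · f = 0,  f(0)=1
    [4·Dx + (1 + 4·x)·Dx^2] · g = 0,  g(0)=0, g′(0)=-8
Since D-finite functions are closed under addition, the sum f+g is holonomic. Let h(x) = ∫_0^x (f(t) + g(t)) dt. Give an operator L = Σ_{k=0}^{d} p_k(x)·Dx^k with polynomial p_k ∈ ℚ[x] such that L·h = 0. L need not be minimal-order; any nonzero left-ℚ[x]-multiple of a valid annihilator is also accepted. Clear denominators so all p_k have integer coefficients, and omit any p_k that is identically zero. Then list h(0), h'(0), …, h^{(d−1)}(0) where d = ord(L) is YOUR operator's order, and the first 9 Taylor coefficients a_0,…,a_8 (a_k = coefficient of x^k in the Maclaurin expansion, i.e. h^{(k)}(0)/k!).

L = (268 + 1616·x + 5504·x^2 + 4608·x^3 + 6144·x^4)·Dx^2 + (11 + 360·x + 3008·x^2 + 7680·x^3 + 9472·x^4 + 10240·x^5)·Dx^3 + (-7 - 67·x - 154·x^2 + 136·x^3 + 928·x^4 + 2176·x^5 + 2048·x^6)·Dx^4  (order 4).
h: a_k = 0, 1, -7/2, 7, -101/12, 157/5, -1723/30, 4639/21, -29681/56, …
ICs: h(0) = 0, h′(0) = 1, h′′(0) = -7, h′′′(0) = 42.

f: a_k = 1, 1, 5, 9, 29, 65, 181, 441, 1165, …
g: a_k = 0, -8, 16, -128/3, 128, -2048/5, 4096/3, -32768/7, 16384, …
h₀=f+g: left-lcm gives L₀, ord ≤ 3.
Integrate: L := L₀·Dx.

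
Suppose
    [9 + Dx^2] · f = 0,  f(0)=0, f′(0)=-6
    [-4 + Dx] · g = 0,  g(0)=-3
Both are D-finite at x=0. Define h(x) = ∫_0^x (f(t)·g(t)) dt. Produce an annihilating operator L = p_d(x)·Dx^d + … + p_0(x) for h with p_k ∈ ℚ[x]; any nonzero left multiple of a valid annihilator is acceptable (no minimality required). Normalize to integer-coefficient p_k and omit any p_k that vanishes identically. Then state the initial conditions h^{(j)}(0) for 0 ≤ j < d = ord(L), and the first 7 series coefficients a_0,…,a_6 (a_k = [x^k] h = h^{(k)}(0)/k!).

f: a_k = 0, -6, 0, 9, 0, -81/20, 0, …
g: a_k = -3, -12, -24, -32, -32, -128/5, -256/15, …
Product ⇒ symmetric product L₀, ord ≤ 2.
h=∫h₀ ⇒ L = L₀·Dx.
L = 25·Dx - 8·Dx^2 + Dx^3  (order 3).
h: a_k = 0, 0, 9, 24, 117/4, 84/5, -79/40, …
ICs: h(0) = 0, h′(0) = 0, h′′(0) = 18.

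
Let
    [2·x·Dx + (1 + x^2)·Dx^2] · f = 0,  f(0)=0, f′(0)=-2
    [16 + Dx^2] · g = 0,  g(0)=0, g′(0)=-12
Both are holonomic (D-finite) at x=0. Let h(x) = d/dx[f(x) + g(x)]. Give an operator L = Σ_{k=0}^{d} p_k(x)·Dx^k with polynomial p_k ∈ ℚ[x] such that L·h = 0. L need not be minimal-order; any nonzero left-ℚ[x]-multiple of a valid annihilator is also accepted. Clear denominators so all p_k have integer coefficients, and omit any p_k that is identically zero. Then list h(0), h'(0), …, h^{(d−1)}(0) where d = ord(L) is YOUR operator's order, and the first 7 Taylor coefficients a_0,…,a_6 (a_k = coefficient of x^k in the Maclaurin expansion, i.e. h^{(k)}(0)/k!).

f: a_k = 0, -2, 0, 2/3, 0, -2/5, 0, …
g: a_k = 0, -12, 0, 32, 0, -128/5, 0, …
Weyl lclm of L_f,L_g ⇒ L₀ (ord ≤ 4).
Differentiate: ansatz ord ≤ ord L₀ ⇒ L.
L = (64·x + 704·x^3 + 256·x^5) + (112 + 416·x^2 + 432·x^4 + 128·x^6)·Dx + (4·x + 44·x^3 + 16·x^5)·Dx^2 + (7 + 26·x^2 + 27·x^4 + 8·x^6)·Dx^3  (order 3).
h: a_k = -14, 0, 98, 0, -130, 0, 1054/15, …
ICs: h(0) = -14, h′(0) = 0, h′′(0) = 196.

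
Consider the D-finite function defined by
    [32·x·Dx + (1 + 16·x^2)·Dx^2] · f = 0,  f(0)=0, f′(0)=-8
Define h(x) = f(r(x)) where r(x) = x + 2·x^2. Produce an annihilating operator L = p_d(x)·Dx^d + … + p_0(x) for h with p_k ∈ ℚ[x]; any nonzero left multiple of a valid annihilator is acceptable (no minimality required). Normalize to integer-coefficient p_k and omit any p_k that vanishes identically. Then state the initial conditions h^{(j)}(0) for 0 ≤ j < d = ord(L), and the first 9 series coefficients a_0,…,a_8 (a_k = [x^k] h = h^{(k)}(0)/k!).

f: a_k = 0, -8, 0, 128/3, 0, -2048/5, 0, 32768/7, 0, …
Change of var in L_f (x↦r) gives L₀.
L = (-4 + 32·x + 256·x^2 + 768·x^3 + 768·x^4)·Dx + (1 + 4·x + 16·x^2 + 128·x^3 + 320·x^4 + 256·x^5)·Dx^2  (order 2).
h: a_k = 0, -8, -16, 128/3, 256, 512/5, -11264/3, -81920/7, 32768, …
ICs: h(0) = 0, h′(0) = -8.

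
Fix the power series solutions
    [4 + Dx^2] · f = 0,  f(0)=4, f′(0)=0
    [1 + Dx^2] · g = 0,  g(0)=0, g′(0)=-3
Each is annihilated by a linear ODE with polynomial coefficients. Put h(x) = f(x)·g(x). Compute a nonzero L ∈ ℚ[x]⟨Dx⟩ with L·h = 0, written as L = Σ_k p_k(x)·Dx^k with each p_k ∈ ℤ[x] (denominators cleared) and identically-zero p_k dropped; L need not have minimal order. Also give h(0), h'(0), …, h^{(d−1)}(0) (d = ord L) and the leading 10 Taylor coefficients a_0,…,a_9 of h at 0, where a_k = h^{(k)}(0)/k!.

f: a_k = 4, 0, -8, 0, 8/3, 0, -16/45, 0, 8/315, 0, …
g: a_k = 0, -3, 0, 1/2, 0, -1/40, 0, 1/1680, 0, -1/120960, …
Sym-product of L_f,L_g gives L₀ (≤ ord 4).
L = 9 + 10·Dx^2 + Dx^4  (order 4).
h: a_k = 0, -12, 0, 26, 0, -121/10, 0, 1093/420, 0, -9841/30240, …
ICs: h(0) = 0, h′(0) = -12, h′′(0) = 0, h′′′(0) = 156.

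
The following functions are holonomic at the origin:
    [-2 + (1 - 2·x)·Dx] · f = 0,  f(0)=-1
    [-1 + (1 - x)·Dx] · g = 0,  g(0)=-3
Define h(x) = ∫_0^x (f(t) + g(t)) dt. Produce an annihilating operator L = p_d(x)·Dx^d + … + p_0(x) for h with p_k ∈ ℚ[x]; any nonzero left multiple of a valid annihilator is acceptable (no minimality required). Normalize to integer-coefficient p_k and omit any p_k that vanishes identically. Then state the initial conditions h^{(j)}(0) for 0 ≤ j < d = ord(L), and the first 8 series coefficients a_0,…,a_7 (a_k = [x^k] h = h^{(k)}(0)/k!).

f: a_k = -1, -2, -4, -8, -16, -32, -64, -128, …
g: a_k = -3, -3, -3, -3, -3, -3, -3, -3, …
Sum ⇒ L₀ = lclm(L_f,L_g) in ℚ(x)⟨Dx⟩.
∫: right-multiply L₀ by Dx.
L = -4·Dx + (6 - 8·x)·Dx^2 + (-1 + 3·x - 2·x^2)·Dx^3  (order 3).
h: a_k = 0, -4, -5/2, -7/3, -11/4, -19/5, -35/6, -67/7, …
ICs: h(0) = 0, h′(0) = -4, h′′(0) = -5.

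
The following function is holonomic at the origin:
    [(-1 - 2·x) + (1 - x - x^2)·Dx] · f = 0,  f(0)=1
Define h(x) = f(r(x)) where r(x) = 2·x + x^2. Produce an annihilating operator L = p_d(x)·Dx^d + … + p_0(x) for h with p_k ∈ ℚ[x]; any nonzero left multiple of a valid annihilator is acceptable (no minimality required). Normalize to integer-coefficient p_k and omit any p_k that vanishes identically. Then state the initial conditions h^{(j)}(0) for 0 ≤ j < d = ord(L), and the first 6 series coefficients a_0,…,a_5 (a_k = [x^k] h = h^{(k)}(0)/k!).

L = (2 + 10·x + 12·x^2 + 4·x^3) + (-1 + 2·x + 5·x^2 + 4·x^3 + x^4)·Dx  (order 1).
h: a_k = 1, 2, 9, 32, 118, 434, …
ICs: h(0) = 1.

f: a_k = 1, 1, 2, 3, 5, 8, …
f∘r: x↦r, Dx↦Dx/r' in L_f ⇒ L₀.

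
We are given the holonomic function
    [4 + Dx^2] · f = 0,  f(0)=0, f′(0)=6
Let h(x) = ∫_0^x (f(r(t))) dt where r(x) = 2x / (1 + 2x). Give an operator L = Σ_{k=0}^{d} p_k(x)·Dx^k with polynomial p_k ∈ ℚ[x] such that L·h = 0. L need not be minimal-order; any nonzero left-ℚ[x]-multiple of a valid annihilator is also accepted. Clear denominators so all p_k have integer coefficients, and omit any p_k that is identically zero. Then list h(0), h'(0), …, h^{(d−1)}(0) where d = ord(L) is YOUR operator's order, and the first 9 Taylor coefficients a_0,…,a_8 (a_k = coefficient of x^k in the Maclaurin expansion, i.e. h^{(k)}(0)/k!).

L = 16·Dx + (4 + 24·x + 48·x^2 + 32·x^3)·Dx^2 + (1 + 8·x + 24·x^2 + 32·x^3 + 16·x^4)·Dx^3  (order 3).
h: a_k = 0, 0, 6, -8, 4, 96/5, -1376/15, 1920/7, -70688/105, …
ICs: h(0) = 0, h′(0) = 0, h′′(0) = 12.

f: a_k = 0, 6, 0, -4, 0, 4/5, 0, -8/105, 0, …
f∘r: x↦r, Dx↦Dx/r' in L_f ⇒ L₀.
h=∫h₀ ⇒ L = L₀·Dx.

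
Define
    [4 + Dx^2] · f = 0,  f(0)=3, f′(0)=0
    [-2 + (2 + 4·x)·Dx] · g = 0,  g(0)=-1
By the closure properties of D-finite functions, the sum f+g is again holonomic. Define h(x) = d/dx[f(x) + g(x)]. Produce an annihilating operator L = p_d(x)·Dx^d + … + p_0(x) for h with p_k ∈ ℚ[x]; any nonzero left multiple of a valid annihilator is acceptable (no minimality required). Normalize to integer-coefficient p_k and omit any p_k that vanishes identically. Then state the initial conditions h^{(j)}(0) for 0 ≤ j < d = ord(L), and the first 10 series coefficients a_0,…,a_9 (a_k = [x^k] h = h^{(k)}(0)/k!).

L = (-76 - 64·x - 64·x^2) + (-28 - 120·x - 192·x^2 - 128·x^3)·Dx + (-19 - 16·x - 16·x^2)·Dx^2 + (-7 - 30·x - 48·x^2 - 32·x^3)·Dx^3  (order 3).
h: a_k = -1, -11, -3/2, 21/2, -35/8, 251/40, -231/16, 45301/1680, -6435/128, 11485451/120960, …
ICs: h(0) = -1, h′(0) = -11, h′′(0) = -3.

f: a_k = 3, 0, -6, 0, 2, 0, -4/15, 0, 2/105, 0, …
g: a_k = -1, -1, 1/2, -1/2, 5/8, -7/8, 21/16, -33/16, 429/128, -715/128, …
Weyl lclm of L_f,L_g ⇒ L₀ (ord ≤ 3).
Derive L from L₀ (diff closure).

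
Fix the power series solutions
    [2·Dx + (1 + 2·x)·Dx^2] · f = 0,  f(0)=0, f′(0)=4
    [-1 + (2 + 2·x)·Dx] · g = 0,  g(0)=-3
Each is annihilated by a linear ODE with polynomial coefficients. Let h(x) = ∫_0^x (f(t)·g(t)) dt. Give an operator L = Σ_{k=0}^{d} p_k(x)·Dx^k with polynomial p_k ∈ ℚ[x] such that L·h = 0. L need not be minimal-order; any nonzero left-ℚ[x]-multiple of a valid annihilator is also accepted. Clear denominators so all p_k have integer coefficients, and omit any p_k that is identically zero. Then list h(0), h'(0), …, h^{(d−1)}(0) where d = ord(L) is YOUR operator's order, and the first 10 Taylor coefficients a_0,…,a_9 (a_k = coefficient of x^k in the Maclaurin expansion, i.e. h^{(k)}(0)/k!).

f: a_k = 0, 4, -4, 16/3, -8, 64/5, -64/3, 256/7, -64, 1024/9, …
g: a_k = -3, -3/2, 3/8, -3/16, 15/128, -21/256, 63/1024, -99/2048, 1287/32768, -2145/65536, …
Sym-product of L_f,L_g gives L₀ (≤ ord 2).
∫: right-multiply L₀ by Dx.
L = (-1 + 2·x)·Dx + (4 + 4·x)·Dx^2 + (4 + 16·x + 20·x^2 + 8·x^3)·Dx^3  (order 3).
h: a_k = 0, 0, -6, 2, -17/8, 11/4, -3709/960, 12801/2240, -629127/71680, 746239/53760, …
ICs: h(0) = 0, h′(0) = 0, h′′(0) = -12.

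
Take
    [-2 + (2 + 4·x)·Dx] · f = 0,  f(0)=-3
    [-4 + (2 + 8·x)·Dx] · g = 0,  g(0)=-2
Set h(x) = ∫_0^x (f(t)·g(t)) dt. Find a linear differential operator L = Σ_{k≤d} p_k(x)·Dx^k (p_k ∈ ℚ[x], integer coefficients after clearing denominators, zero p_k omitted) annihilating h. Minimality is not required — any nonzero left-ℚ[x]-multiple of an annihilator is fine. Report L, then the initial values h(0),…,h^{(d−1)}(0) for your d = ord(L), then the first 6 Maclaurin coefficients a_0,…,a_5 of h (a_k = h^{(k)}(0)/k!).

L = (-3 - 8·x)·Dx + (1 + 6·x + 8·x^2)·Dx^2  (order 2).
h: a_k = 0, 6, 9, -1, 9/4, -111/20, …
ICs: h(0) = 0, h′(0) = 6.

f: a_k = -3, -3, 3/2, -3/2, 15/8, -21/8, …
g: a_k = -2, -4, 4, -8, 20, -56, …
L₀ := L_f ⊗_s L_g (sym. prod.), ord ≤ 1.
Integrate: L := L₀·Dx.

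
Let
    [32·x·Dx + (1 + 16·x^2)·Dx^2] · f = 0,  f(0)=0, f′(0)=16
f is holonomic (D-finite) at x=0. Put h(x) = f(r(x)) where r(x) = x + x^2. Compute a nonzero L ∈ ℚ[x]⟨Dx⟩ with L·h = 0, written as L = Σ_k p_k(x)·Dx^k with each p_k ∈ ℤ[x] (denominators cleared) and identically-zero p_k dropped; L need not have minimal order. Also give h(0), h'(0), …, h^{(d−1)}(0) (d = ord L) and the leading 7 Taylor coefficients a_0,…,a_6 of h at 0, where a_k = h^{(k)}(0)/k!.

L = (-2 + 32·x + 128·x^2 + 192·x^3 + 96·x^4)·Dx + (1 + 2·x + 16·x^2 + 64·x^3 + 80·x^4 + 32·x^5)·Dx^2  (order 2).
h: a_k = 0, 16, 16, -256/3, -256, 2816/5, 12032/3, …
ICs: h(0) = 0, h′(0) = 16.

f: a_k = 0, 16, 0, -256/3, 0, 4096/5, 0, …
Change of var in L_f (x↦r) gives L₀.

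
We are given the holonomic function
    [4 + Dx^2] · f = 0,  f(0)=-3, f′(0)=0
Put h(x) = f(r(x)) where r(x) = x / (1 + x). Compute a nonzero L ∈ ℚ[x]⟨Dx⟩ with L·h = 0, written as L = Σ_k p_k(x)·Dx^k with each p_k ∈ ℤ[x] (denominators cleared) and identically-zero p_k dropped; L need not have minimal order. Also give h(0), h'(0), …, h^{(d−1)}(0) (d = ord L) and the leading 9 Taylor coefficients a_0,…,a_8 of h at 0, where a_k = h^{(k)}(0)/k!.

L = 4 + (2 + 6·x + 6·x^2 + 2·x^3)·Dx + (1 + 4·x + 6·x^2 + 4·x^3 + x^4)·Dx^2  (order 2).
h: a_k = -3, 0, 6, -12, 16, -16, 154/15, 12/5, -2354/105, …
ICs: h(0) = -3, h′(0) = 0.

f: a_k = -3, 0, 6, 0, -2, 0, 4/15, 0, -2/105, …
h₀=f(r): pull back L_f along r ⇒ L₀.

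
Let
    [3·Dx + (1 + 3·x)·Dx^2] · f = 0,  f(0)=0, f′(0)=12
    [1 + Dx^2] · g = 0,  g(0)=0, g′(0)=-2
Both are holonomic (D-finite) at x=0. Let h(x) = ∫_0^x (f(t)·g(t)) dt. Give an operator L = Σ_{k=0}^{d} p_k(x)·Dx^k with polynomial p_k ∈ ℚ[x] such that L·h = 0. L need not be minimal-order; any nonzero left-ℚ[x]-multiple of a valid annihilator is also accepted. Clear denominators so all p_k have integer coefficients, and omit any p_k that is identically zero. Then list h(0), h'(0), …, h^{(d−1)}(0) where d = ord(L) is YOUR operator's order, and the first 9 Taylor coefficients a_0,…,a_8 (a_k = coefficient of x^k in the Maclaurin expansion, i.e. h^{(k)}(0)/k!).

L = (-203 - 222·x - 189·x^2 + 432·x^3 + 324·x^4)·Dx + (-84 - 108·x + 648·x^2 + 648·x^3)·Dx^2 + (-208 - 228·x - 54·x^2 + 864·x^3 + 648·x^4)·Dx^3 + (-84 - 108·x + 648·x^2 + 648·x^3)·Dx^4 + (-5 - 6·x + 135·x^2 + 432·x^3 + 324·x^4)·Dx^5  (order 5).
h: a_k = 0, 0, 0, -8, 9, -68/5, 26, -377/7, 9453/80, …
ICs: h(0) = 0, h′(0) = 0, h′′(0) = 0, h′′′(0) = -48, h′′′′(0) = 216.

f: a_k = 0, 12, -18, 36, -81, 972/5, -486, 8748/7, -6561/2, …
g: a_k = 0, -2, 0, 1/3, 0, -1/60, 0, 1/2520, 0, …
f·g: L₀ = L_f ⊗_s L_g, ord ≤ 2·2.
∫: right-multiply L₀ by Dx.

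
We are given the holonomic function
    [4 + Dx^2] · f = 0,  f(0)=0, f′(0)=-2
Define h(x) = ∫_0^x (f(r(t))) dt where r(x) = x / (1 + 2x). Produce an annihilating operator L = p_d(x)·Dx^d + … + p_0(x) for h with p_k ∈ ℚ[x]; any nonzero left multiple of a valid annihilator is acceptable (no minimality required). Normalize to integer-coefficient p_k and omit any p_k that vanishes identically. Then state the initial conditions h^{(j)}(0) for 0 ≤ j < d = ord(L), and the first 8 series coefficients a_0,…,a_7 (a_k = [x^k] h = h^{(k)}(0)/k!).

f: a_k = 0, -2, 0, 4/3, 0, -4/15, 0, 8/315, …
Substitute x→r, Dx→(1/r')Dx; clear ⇒ L₀.
Integrate: L := L₀·Dx.
L = 4·Dx + (4 + 24·x + 48·x^2 + 32·x^3)·Dx^2 + (1 + 8·x + 24·x^2 + 32·x^3 + 16·x^4)·Dx^3  (order 3).
h: a_k = 0, 0, -1, 4/3, -5/3, 8/5, -2/45, -40/7, …
ICs: h(0) = 0, h′(0) = 0, h′′(0) = -2.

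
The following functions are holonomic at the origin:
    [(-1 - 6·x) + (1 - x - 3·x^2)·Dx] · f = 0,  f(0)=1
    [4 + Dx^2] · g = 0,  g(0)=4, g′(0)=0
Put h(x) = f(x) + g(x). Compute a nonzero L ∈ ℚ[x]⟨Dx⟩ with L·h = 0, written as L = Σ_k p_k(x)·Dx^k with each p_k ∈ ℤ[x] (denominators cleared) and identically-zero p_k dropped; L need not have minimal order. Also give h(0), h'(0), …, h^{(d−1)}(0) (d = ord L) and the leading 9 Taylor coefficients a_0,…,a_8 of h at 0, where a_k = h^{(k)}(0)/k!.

L = (92 + 608·x + 512·x^2 + 1104·x^3 + 360·x^4 + 432·x^5) + (-24 + 4·x + 24·x^2 + 80·x^3 + 180·x^4 + 216·x^5 + 216·x^6)·Dx + (23 + 152·x + 128·x^2 + 276·x^3 + 90·x^4 + 108·x^5)·Dx^2 + (-6 + x + 6·x^2 + 20·x^3 + 45·x^4 + 54·x^5 + 54·x^6)·Dx^3  (order 3).
h: a_k = 5, 1, -4, 7, 65/3, 40, 4349/45, 217, 160028/315, …
ICs: h(0) = 5, h′(0) = 1, h′′(0) = -8.

f: a_k = 1, 1, 4, 7, 19, 40, 97, 217, 508, …
g: a_k = 4, 0, -8, 0, 8/3, 0, -16/45, 0, 8/315, …
Sum ⇒ L₀ = lclm(L_f,L_g) in ℚ(x)⟨Dx⟩.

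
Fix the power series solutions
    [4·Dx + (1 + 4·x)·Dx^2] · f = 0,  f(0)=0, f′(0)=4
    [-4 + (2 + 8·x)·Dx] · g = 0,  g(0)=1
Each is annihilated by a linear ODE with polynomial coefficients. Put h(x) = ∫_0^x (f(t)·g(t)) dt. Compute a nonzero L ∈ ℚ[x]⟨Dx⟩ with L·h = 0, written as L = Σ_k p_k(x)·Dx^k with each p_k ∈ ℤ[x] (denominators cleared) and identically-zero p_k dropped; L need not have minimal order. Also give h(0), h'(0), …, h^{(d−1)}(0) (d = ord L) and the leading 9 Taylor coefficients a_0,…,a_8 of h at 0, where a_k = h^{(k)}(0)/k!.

L = 4·Dx + (1 + 8·x + 16·x^2)·Dx^3  (order 3).
h: a_k = 0, 0, 2, 0, -2/3, 32/15, -284/45, 1984/105, -6086/105, …
ICs: h(0) = 0, h′(0) = 0, h′′(0) = 4.

f: a_k = 0, 4, -8, 64/3, -64, 1024/5, -2048/3, 16384/7, -8192, …
g: a_k = 1, 2, -2, 4, -10, 28, -84, 264, -858, …
f·g: L₀ = L_f ⊗_s L_g, ord ≤ 2·1.
Integrate: L := L₀·Dx.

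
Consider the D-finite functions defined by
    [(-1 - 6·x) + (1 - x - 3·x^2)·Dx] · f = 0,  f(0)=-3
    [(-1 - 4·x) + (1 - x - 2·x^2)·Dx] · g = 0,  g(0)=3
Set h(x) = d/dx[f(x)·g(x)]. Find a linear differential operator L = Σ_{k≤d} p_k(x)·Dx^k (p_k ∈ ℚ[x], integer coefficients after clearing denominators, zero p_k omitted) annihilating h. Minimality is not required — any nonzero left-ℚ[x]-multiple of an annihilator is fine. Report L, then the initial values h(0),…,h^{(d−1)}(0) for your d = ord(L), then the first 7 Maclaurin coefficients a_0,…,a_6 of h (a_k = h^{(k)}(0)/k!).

f: a_k = -3, -3, -12, -21, -57, -120, -291, …
g: a_k = 3, 3, 9, 15, 33, 63, 129, …
Sym-product of L_f,L_g gives L₀ (≤ ord 1).
Derive L from L₀ (diff closure).
L = (16 + 18·x - 36·x^2 - 368·x^3 - 132·x^4 + 900·x^5 + 720·x^6) + (-2 - 4·x + 39·x^2 + 16·x^3 - 160·x^4 - 69·x^5 + 210·x^6 + 144·x^7)·Dx  (order 1).
h: a_k = -18, -144, -513, -1944, -5940, -18198, -51534, …
ICs: h(0) = -18.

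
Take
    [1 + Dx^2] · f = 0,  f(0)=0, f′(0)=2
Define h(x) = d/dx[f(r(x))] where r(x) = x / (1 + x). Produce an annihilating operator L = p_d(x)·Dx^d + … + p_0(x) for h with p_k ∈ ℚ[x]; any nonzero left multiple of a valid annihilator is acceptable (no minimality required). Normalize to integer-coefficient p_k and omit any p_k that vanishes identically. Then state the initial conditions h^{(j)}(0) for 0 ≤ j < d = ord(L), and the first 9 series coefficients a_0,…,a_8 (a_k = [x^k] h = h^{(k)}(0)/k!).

L = (7 + 12·x + 6·x^2) + (6 + 18·x + 18·x^2 + 6·x^3)·Dx + (1 + 4·x + 6·x^2 + 4·x^3 + x^4)·Dx^2  (order 2).
h: a_k = 2, -4, 5, -4, 1/12, 15/2, -6931/360, 1591/45, -224179/4032, …
ICs: h(0) = 2, h′(0) = -4.

f: a_k = 0, 2, 0, -1/3, 0, 1/60, 0, -1/2520, 0, …
Change of var in L_f (x↦r) gives L₀.
Differentiate: ansatz ord ≤ ord L₀ ⇒ L.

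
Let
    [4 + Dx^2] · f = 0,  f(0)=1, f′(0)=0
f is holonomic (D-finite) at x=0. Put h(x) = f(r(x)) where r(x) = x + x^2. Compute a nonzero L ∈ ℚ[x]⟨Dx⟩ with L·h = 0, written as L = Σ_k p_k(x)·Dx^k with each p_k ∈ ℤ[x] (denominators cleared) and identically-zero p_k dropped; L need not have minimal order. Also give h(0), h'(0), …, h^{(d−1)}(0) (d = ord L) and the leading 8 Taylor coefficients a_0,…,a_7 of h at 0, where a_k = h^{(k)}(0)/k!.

f: a_k = 1, 0, -2, 0, 2/3, 0, -4/45, 0, …
Substitute x→r, Dx→(1/r')Dx; clear ⇒ L₀.
L = (4 + 24·x + 48·x^2 + 32·x^3) - 2·Dx + (1 + 2·x)·Dx^2  (order 2).
h: a_k = 1, 0, -2, -4, -4/3, 8/3, 176/45, 32/15, …
ICs: h(0) = 1, h′(0) = 0.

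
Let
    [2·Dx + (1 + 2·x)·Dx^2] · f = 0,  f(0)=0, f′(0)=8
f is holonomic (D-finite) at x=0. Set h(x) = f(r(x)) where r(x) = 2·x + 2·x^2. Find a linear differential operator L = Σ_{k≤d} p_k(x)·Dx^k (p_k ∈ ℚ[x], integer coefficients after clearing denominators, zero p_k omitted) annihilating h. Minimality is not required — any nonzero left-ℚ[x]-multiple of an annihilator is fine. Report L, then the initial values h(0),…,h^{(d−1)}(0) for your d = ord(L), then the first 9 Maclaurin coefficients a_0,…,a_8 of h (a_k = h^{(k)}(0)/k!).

L = 2·Dx + (1 + 2·x)·Dx^2  (order 2).
h: a_k = 0, 16, -16, 64/3, -32, 256/5, -256/3, 1024/7, -256, …
ICs: h(0) = 0, h′(0) = 16.

f: a_k = 0, 8, -8, 32/3, -16, 128/5, -128/3, 512/7, -128, …
f∘r: x↦r, Dx↦Dx/r' in L_f ⇒ L₀.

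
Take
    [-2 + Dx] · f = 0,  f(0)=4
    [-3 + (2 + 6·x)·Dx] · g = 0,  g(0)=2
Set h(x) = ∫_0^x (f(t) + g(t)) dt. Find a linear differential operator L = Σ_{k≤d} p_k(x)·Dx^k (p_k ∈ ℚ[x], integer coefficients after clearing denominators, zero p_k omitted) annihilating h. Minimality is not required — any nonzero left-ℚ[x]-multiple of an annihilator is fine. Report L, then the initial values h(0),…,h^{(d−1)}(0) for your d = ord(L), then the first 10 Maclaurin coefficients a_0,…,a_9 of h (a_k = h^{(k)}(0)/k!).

L = (42 + 72·x)·Dx + (-25 - 96·x - 144·x^2)·Dx^2 + (2 + 30·x + 72·x^2)·Dx^3  (order 3).
h: a_k = 0, 6, 11/2, 23/12, 209/96, -703/960, 27563/11520, -680713/161280, 22766633/2580480, -886489663/46448640, …
ICs: h(0) = 0, h′(0) = 6, h′′(0) = 11.

f: a_k = 4, 8, 8, 16/3, 8/3, 16/15, 16/45, 32/315, 8/315, 16/2835, …
g: a_k = 2, 3, -9/4, 27/8, -405/64, 1701/128, -15309/512, 72171/1024, -2814669/16384, 14073345/32768, …
f+g: L₀ = lclm(L_f,L_g), ord ≤ 1+1.
Integrate: L := L₀·Dx.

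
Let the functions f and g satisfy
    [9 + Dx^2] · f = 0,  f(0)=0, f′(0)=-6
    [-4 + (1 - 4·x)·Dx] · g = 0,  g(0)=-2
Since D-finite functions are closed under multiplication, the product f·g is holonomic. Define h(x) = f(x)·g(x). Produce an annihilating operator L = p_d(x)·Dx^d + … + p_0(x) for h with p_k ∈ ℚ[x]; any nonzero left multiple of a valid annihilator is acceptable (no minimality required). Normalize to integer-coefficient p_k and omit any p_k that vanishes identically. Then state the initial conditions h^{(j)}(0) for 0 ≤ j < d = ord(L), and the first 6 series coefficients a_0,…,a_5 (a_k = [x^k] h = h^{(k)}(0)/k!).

L = (-9 + 36·x) + 8·Dx + (-1 + 4·x)·Dx^2  (order 2).
h: a_k = 0, 12, 48, 174, 696, 27921/10, …
ICs: h(0) = 0, h′(0) = 12.

f: a_k = 0, -6, 0, 9, 0, -81/20, …
g: a_k = -2, -8, -32, -128, -512, -2048, …
Product ⇒ symmetric product L₀, ord ≤ 2.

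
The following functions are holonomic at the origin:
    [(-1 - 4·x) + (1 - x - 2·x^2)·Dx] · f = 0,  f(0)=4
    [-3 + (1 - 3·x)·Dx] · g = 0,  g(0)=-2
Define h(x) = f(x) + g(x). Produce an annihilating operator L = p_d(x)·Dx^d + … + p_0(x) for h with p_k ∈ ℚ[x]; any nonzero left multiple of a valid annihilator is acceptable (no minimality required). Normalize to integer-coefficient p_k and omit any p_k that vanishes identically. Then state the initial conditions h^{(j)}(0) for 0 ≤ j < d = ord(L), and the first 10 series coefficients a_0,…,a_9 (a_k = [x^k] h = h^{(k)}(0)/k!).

L = (-36·x + 36·x^2 - 36·x^3) + (6 - 6·x - 30·x^2 + 54·x^3 - 72·x^4)·Dx + (-1 + 6·x - 12·x^2 + 8·x^3 + 9·x^4 - 18·x^5)·Dx^2  (order 2).
h: a_k = 2, -2, -6, -34, -118, -402, -1286, -4034, -12438, -38002, …
ICs: h(0) = 2, h′(0) = -2.

f: a_k = 4, 4, 12, 20, 44, 84, 172, 340, 684, 1364, …
g: a_k = -2, -6, -18, -54, -162, -486, -1458, -4374, -13122, -39366, …
Weyl lclm of L_f,L_g ⇒ L₀ (ord ≤ 2).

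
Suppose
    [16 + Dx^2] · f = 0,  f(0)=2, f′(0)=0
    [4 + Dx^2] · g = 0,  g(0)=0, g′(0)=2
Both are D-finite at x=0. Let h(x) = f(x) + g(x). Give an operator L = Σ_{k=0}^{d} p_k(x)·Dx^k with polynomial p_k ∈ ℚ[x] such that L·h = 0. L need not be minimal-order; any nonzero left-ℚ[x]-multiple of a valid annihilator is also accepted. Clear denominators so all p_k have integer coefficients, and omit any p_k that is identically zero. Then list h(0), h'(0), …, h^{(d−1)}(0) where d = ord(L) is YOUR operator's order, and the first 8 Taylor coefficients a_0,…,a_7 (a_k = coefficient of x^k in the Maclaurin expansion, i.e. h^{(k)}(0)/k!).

f: a_k = 2, 0, -16, 0, 64/3, 0, -512/45, 0, …
g: a_k = 0, 2, 0, -4/3, 0, 4/15, 0, -8/315, …
Weyl lclm of L_f,L_g ⇒ L₀ (ord ≤ 4).
L = 64 + 20·Dx^2 + Dx^4  (order 4).
h: a_k = 2, 2, -16, -4/3, 64/3, 4/15, -512/45, -8/315, …
ICs: h(0) = 2, h′(0) = 2, h′′(0) = -32, h′′′(0) = -8.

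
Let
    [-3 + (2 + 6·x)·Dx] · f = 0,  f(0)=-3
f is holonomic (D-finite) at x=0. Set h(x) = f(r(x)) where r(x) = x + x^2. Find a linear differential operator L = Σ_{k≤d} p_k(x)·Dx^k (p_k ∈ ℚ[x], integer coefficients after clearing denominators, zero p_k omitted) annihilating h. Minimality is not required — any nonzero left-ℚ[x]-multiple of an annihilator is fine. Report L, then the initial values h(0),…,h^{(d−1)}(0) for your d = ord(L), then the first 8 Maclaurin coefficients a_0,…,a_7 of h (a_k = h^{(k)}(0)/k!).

L = (-3 - 6·x) + (2 + 6·x + 6·x^2)·Dx  (order 1).
h: a_k = -3, -9/2, -9/8, 27/16, -297/128, 729/256, -2997/1024, 4131/2048, …
ICs: h(0) = -3.

f: a_k = -3, -9/2, 27/8, -81/16, 1215/128, -5103/256, 45927/1024, -216513/2048, …
Substitute x→r, Dx→(1/r')Dx; clear ⇒ L₀.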